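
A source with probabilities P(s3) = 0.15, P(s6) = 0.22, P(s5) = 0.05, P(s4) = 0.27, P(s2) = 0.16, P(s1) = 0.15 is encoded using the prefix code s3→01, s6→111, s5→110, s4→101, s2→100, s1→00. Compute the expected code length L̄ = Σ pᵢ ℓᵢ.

2.7 bits/symbol

L̄ = Σ pᵢ·ℓᵢ = 0.15·2 + 0.22·3 + 0.05·3 + 0.27·3 + 0.16·3 + 0.15·2 = 2.7 bits/symbol.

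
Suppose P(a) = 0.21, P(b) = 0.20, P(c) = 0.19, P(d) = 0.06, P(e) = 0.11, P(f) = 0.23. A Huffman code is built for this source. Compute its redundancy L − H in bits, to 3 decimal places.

0.056 bits

Entropy H = −Σ p log₂ p ≈ 2.4739 bits.
Huffman merges: 3/50+11/100→17/100; 17/100+19/100→9/25; 1/5+21/100→41/100; 23/100+9/25→59/100; 41/100+59/100→1. L = 253/100 ≈ 2.5300.
L − H = 2.5300 − 2.4739 = 0.056 bits.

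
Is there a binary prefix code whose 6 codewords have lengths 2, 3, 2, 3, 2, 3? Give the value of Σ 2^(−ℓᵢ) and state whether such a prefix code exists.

1.125; no

With common denominator 2^3 = 8: Σ 2^(−ℓᵢ) = 2/8 + 1/8 + 2/8 + 1/8 + 2/8 + 1/8 = 9/8 = 1.125.
Kraft's inequality requires Σ ≤ 1; here Σ = 1.125 > 1, so no such prefix code exists.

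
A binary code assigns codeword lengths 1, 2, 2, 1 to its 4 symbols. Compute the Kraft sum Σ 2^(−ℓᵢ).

With common denominator 2^2 = 4: Σ 2^(−ℓᵢ) = 2/4 + 1/4 + 1/4 + 2/4 = 6/4 = 1.5.

1.5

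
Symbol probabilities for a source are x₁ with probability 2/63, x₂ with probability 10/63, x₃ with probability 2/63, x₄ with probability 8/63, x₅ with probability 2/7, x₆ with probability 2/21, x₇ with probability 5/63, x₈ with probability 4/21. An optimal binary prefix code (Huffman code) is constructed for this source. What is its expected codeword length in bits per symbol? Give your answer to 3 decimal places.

2.730 bits/symbol

Repeatedly combine the two least-probable nodes; the expected code length is the sum of the merged weights.
merge 2/63 + 2/63 → 4/63
merge 4/63 + 5/63 → 1/7
merge 2/21 + 8/63 → 2/9
merge 1/7 + 10/63 → 19/63
merge 4/21 + 2/9 → 26/63
merge 2/7 + 19/63 → 37/63
merge 26/63 + 37/63 → 1
L = 4/63 + 1/7 + 2/9 + 19/63 + 26/63 + 37/63 + 1 = 172/63 ≈ 2.730 bits/symbol.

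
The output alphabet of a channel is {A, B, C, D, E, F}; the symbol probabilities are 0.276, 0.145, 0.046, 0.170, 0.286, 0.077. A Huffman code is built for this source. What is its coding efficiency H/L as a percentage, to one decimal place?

98.6%

Entropy H = −Σ p log₂ p ≈ 2.3568 bits.
Huffman merges: 23/500+77/1000→123/1000; 123/1000+29/200→67/250; 17/100+67/250→219/500; 69/250+143/500→281/500; 219/500+281/500→1. L = 2391/1000 ≈ 2.3910.
Efficiency = H/L = 2.3568/2.3910 = 98.6%.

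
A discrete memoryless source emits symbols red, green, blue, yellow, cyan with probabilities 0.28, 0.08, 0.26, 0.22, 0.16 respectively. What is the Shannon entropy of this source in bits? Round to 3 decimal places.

H = −Σ pᵢ log₂ pᵢ.
−0.28·log₂(0.28) = 0.5142
−0.08·log₂(0.08) = 0.2915
−0.26·log₂(0.26) = 0.5053
−0.22·log₂(0.22) = 0.4806
−0.16·log₂(0.16) = 0.4230
Sum ≈ 2.2146 → 2.215 bits.

2.215 bits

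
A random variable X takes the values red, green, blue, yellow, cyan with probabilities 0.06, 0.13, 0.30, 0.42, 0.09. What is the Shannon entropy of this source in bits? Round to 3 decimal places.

H = −Σ pᵢ log₂ pᵢ.
−0.06·log₂(0.06) = 0.2435
−0.13·log₂(0.13) = 0.3826
−0.30·log₂(0.30) = 0.5211
−0.42·log₂(0.42) = 0.5256
−0.09·log₂(0.09) = 0.3127
Sum ≈ 1.9856 → 1.986 bits.

1.986 bits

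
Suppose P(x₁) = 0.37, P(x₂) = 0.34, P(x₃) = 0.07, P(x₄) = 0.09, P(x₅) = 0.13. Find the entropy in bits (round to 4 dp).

H = −Σ pᵢ log₂ pᵢ.
−0.37·log₂(0.37) = 0.5307
−0.34·log₂(0.34) = 0.5292
−0.07·log₂(0.07) = 0.2686
−0.09·log₂(0.09) = 0.3127
−0.13·log₂(0.13) = 0.3826
Sum ≈ 2.0238 → 2.0238 bits.

2.0238 bits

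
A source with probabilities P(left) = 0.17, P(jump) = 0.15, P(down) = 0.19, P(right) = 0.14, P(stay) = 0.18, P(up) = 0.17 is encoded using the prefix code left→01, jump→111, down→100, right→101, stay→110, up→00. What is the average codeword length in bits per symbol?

2.66 bits/symbol

L̄ = Σ pᵢ·ℓᵢ = 0.17·2 + 0.15·3 + 0.19·3 + 0.14·3 + 0.18·3 + 0.17·2 = 2.66 bits/symbol.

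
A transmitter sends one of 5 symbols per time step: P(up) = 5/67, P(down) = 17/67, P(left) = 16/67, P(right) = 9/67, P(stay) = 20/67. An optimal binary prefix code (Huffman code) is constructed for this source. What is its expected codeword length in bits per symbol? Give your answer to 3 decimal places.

Repeatedly combine the two least-probable nodes; the expected code length is the sum of the merged weights.
merge 5/67 + 9/67 → 14/67
merge 14/67 + 16/67 → 30/67
merge 17/67 + 20/67 → 37/67
merge 30/67 + 37/67 → 1
L = 14/67 + 30/67 + 37/67 + 1 = 148/67 ≈ 2.209 bits/symbol.

2.209 bits/symbol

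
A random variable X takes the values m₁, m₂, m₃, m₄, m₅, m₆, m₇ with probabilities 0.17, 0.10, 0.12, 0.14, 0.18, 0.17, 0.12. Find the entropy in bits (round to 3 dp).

H = −Σ pᵢ log₂ pᵢ.
−0.17·log₂(0.17) = 0.4346
−0.10·log₂(0.10) = 0.3322
−0.12·log₂(0.12) = 0.3671
−0.14·log₂(0.14) = 0.3971
−0.18·log₂(0.18) = 0.4453
−0.17·log₂(0.17) = 0.4346
−0.12·log₂(0.12) = 0.3671
Sum ≈ 2.7779 → 2.778 bits.

2.778 bits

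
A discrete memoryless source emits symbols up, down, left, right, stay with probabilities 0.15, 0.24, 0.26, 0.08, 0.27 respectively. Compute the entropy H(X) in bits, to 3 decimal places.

2.211 bits

H = −Σ pᵢ log₂ pᵢ.
−0.15·log₂(0.15) = 0.4105
−0.24·log₂(0.24) = 0.4941
−0.26·log₂(0.26) = 0.5053
−0.08·log₂(0.08) = 0.2915
−0.27·log₂(0.27) = 0.5100
Sum ≈ 2.2115 → 2.211 bits.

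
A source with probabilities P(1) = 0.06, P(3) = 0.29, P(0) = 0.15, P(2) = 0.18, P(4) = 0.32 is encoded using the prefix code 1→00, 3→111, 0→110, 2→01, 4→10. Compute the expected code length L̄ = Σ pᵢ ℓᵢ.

L̄ = Σ pᵢ·ℓᵢ = 0.06·2 + 0.29·3 + 0.15·3 + 0.18·2 + 0.32·2 = 2.44 bits/symbol.

2.44 bits/symbol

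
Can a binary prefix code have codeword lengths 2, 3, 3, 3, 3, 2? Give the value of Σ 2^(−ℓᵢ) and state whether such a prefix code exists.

With common denominator 2^3 = 8: Σ 2^(−ℓᵢ) = 2/8 + 1/8 + 1/8 + 1/8 + 1/8 + 2/8 = 8/8 = 1.
Kraft's inequality requires Σ ≤ 1; here Σ = 1 ≤ 1, so such a prefix code exists.

1; yes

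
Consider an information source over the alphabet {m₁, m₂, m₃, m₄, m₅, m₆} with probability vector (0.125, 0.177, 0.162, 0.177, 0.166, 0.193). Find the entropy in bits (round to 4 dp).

2.5729 bits

H = −Σ pᵢ log₂ pᵢ.
−0.125·log₂(0.125) = 0.3750
−0.177·log₂(0.177) = 0.4422
−0.162·log₂(0.162) = 0.4254
−0.177·log₂(0.177) = 0.4422
−0.166·log₂(0.166) = 0.4301
−0.193·log₂(0.193) = 0.4581
Sum ≈ 2.5729 → 2.5729 bits.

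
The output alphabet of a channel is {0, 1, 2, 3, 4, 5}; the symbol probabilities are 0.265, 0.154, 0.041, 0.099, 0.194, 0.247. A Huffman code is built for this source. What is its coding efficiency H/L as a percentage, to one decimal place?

98.6%

Entropy H = −Σ p log₂ p ≈ 2.3999 bits.
Huffman merges: 41/1000+99/1000→7/50; 7/50+77/500→147/500; 97/500+247/1000→441/1000; 53/200+147/500→559/1000; 441/1000+559/1000→1. L = 1217/500 ≈ 2.4340.
Efficiency = H/L = 2.3999/2.4340 = 98.6%.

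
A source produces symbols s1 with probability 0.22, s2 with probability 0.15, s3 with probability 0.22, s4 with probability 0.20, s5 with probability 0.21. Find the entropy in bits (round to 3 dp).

H = −Σ pᵢ log₂ pᵢ.
−0.22·log₂(0.22) = 0.4806
−0.15·log₂(0.15) = 0.4105
−0.22·log₂(0.22) = 0.4806
−0.20·log₂(0.20) = 0.4644
−0.21·log₂(0.21) = 0.4728
Sum ≈ 2.3089 → 2.309 bits.

2.309 bits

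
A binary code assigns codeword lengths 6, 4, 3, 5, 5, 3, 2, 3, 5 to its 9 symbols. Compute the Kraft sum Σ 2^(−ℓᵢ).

0.796875

With common denominator 2^6 = 64: Σ 2^(−ℓᵢ) = 1/64 + 4/64 + 8/64 + 2/64 + 2/64 + 8/64 + 16/64 + 8/64 + 2/64 = 51/64 = 0.796875.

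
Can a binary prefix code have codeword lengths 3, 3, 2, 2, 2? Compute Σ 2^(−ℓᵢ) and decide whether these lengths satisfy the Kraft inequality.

1; yes

With common denominator 2^3 = 8: Σ 2^(−ℓᵢ) = 1/8 + 1/8 + 2/8 + 2/8 + 2/8 = 8/8 = 1.
Kraft's inequality requires Σ ≤ 1; here Σ = 1 ≤ 1, so such a prefix code exists.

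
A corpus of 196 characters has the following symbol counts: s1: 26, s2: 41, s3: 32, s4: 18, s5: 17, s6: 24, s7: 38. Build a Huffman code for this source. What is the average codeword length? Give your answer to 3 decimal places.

Probabilities are the counts divided by 196.
Repeatedly combine the two least-probable nodes; the expected code length is the sum of the merged weights.
merge 17/196 + 9/98 → 5/28
merge 6/49 + 13/98 → 25/98
merge 8/49 + 5/28 → 67/196
merge 19/98 + 41/196 → 79/196
merge 25/98 + 67/196 → 117/196
merge 79/196 + 117/196 → 1
L = 5/28 + 25/98 + 67/196 + 79/196 + 117/196 + 1 = 136/49 ≈ 2.776 bits/symbol.

2.776 bits/symbol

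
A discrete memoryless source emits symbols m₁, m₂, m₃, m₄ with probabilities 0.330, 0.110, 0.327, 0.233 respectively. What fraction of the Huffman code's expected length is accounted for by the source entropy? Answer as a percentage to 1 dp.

94.8%

Entropy H = −Σ p log₂ p ≈ 1.8951 bits.
Huffman merges: 11/100+233/1000→343/1000; 327/1000+33/100→657/1000; 343/1000+657/1000→1. L = 2 ≈ 2.0000.
Efficiency = H/L = 1.8951/2.0000 = 94.8%.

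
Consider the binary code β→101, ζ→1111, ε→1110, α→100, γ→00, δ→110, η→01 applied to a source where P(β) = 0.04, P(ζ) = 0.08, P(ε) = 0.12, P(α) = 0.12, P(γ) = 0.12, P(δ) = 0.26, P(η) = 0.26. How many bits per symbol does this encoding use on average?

2.82 bits/symbol

L̄ = Σ pᵢ·ℓᵢ = 0.04·3 + 0.08·4 + 0.12·4 + 0.12·3 + 0.12·2 + 0.26·3 + 0.26·2 = 2.82 bits/symbol.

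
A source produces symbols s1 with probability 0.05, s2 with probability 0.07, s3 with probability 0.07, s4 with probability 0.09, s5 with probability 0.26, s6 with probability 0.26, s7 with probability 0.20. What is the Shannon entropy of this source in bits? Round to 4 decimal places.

H = −Σ pᵢ log₂ pᵢ.
−0.05·log₂(0.05) = 0.2161
−0.07·log₂(0.07) = 0.2686
−0.07·log₂(0.07) = 0.2686
−0.09·log₂(0.09) = 0.3127
−0.26·log₂(0.26) = 0.5053
−0.26·log₂(0.26) = 0.5053
−0.20·log₂(0.20) = 0.4644
Sum ≈ 2.5408 → 2.5408 bits.

2.5408 bits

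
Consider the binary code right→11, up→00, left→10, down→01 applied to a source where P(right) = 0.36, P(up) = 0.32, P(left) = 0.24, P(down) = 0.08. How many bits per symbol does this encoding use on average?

L̄ = Σ pᵢ·ℓᵢ = 0.36·2 + 0.32·2 + 0.24·2 + 0.08·2 = 2 bits/symbol.

2 bits/symbol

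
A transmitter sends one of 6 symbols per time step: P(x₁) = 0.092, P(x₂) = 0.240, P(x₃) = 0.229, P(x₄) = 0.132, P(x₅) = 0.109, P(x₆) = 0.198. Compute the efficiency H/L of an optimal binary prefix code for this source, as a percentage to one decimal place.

98.6%

Entropy H = −Σ p log₂ p ≈ 2.4946 bits.
Huffman merges: 23/250+109/1000→201/1000; 33/250+99/500→33/100; 201/1000+229/1000→43/100; 6/25+33/100→57/100; 43/100+57/100→1. L = 2531/1000 ≈ 2.5310.
Efficiency = H/L = 2.4946/2.5310 = 98.6%.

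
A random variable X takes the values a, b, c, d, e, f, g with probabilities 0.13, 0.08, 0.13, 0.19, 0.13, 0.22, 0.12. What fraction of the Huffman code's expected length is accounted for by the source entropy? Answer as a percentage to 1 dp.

98.6%

Entropy H = −Σ p log₂ p ≈ 2.7423 bits.
Huffman merges: 2/25+3/25→1/5; 13/100+13/100→13/50; 13/100+19/100→8/25; 1/5+11/50→21/50; 13/50+8/25→29/50; 21/50+29/50→1. L = 139/50 ≈ 2.7800.
Efficiency = H/L = 2.7423/2.7800 = 98.6%.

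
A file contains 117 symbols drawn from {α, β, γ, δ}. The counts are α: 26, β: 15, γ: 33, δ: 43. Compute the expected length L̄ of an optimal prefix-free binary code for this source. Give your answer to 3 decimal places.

1.983 bits/symbol

Probabilities are the counts divided by 117.
Repeatedly combine the two least-probable nodes; the expected code length is the sum of the merged weights.
merge 5/39 + 2/9 → 41/117
merge 11/39 + 41/117 → 74/117
merge 43/117 + 74/117 → 1
L = 41/117 + 74/117 + 1 = 232/117 ≈ 1.983 bits/symbol.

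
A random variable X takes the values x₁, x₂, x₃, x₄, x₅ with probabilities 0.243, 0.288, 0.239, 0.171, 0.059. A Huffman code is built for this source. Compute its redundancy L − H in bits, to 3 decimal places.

0.047 bits

Entropy H = −Σ p log₂ p ≈ 2.1833 bits.
Huffman merges: 59/1000+171/1000→23/100; 23/100+239/1000→469/1000; 243/1000+36/125→531/1000; 469/1000+531/1000→1. L = 223/100 ≈ 2.2300.
L − H = 2.2300 − 2.1833 = 0.047 bits.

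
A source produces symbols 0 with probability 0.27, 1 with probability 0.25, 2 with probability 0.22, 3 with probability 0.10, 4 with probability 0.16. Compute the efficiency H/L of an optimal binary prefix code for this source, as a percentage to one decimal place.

99.4%

Entropy H = −Σ p log₂ p ≈ 2.2458 bits.
Huffman merges: 1/10+4/25→13/50; 11/50+1/4→47/100; 13/50+27/100→53/100; 47/100+53/100→1. L = 113/50 ≈ 2.2600.
Efficiency = H/L = 2.2458/2.2600 = 99.4%.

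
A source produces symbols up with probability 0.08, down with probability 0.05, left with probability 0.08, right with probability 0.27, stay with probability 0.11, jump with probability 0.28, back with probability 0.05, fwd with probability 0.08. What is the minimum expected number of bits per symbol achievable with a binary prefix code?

Repeatedly combine the two least-probable nodes; the expected code length is the sum of the merged weights.
merge 1/20 + 1/20 → 1/10
merge 2/25 + 2/25 → 4/25
merge 2/25 + 1/10 → 9/50
merge 11/100 + 4/25 → 27/100
merge 9/50 + 27/100 → 9/20
merge 27/100 + 7/25 → 11/20
merge 9/20 + 11/20 → 1
L = 1/10 + 4/25 + 9/50 + 27/100 + 9/20 + 11/20 + 1 = 271/100 = 2.71 bits/symbol.

2.71 bits/symbol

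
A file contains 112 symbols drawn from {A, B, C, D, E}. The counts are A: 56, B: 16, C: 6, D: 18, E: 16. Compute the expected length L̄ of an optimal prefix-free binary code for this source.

Probabilities are the counts divided by 112.
Repeatedly combine the two least-probable nodes; the expected code length is the sum of the merged weights.
merge 3/56 + 1/7 → 11/56
merge 1/7 + 9/56 → 17/56
merge 11/56 + 17/56 → 1/2
merge 1/2 + 1/2 → 1
L = 11/56 + 17/56 + 1/2 + 1 = 2 bits/symbol.

2 bits/symbol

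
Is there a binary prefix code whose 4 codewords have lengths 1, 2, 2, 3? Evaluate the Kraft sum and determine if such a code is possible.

1.125; no

With common denominator 2^3 = 8: Σ 2^(−ℓᵢ) = 4/8 + 2/8 + 2/8 + 1/8 = 9/8 = 1.125.
Kraft's inequality requires Σ ≤ 1; here Σ = 1.125 > 1, so no such prefix code exists.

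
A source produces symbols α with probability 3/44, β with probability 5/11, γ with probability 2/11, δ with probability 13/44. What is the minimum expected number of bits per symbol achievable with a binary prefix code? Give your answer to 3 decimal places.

Repeatedly combine the two least-probable nodes; the expected code length is the sum of the merged weights.
merge 3/44 + 2/11 → 1/4
merge 1/4 + 13/44 → 6/11
merge 5/11 + 6/11 → 1
L = 1/4 + 6/11 + 1 = 79/44 ≈ 1.795 bits/symbol.

1.795 bits/symbol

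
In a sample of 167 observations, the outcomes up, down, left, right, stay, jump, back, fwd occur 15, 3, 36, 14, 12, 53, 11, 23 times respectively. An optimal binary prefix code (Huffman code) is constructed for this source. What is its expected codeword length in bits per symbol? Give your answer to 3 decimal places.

2.707 bits/symbol

Probabilities are the counts divided by 167.
Repeatedly combine the two least-probable nodes; the expected code length is the sum of the merged weights.
merge 3/167 + 11/167 → 14/167
merge 12/167 + 14/167 → 26/167
merge 14/167 + 15/167 → 29/167
merge 23/167 + 26/167 → 49/167
merge 29/167 + 36/167 → 65/167
merge 49/167 + 53/167 → 102/167
merge 65/167 + 102/167 → 1
L = 14/167 + 26/167 + 29/167 + 49/167 + 65/167 + 102/167 + 1 = 452/167 ≈ 2.707 bits/symbol.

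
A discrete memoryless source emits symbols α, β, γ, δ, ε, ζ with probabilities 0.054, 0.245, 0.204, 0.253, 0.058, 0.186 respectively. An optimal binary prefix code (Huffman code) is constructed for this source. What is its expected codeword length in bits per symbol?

Repeatedly combine the two least-probable nodes; the expected code length is the sum of the merged weights.
merge 27/500 + 29/500 → 14/125
merge 14/125 + 93/500 → 149/500
merge 51/250 + 49/200 → 449/1000
merge 253/1000 + 149/500 → 551/1000
merge 449/1000 + 551/1000 → 1
L = 14/125 + 149/500 + 449/1000 + 551/1000 + 1 = 241/100 = 2.41 bits/symbol.

2.41 bits/symbol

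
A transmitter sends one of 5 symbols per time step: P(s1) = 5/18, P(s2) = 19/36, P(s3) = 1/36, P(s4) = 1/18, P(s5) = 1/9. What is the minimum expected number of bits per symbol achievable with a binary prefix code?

Repeatedly combine the two least-probable nodes; the expected code length is the sum of the merged weights.
merge 1/36 + 1/18 → 1/12
merge 1/12 + 1/9 → 7/36
merge 7/36 + 5/18 → 17/36
merge 17/36 + 19/36 → 1
L = 1/12 + 7/36 + 17/36 + 1 = 7/4 = 1.75 bits/symbol.

1.75 bits/symbol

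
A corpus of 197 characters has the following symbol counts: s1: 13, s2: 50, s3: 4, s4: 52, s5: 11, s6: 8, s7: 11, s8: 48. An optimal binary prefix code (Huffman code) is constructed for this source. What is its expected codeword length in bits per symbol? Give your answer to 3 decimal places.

2.538 bits/symbol

Probabilities are the counts divided by 197.
Repeatedly combine the two least-probable nodes; the expected code length is the sum of the merged weights.
merge 4/197 + 8/197 → 12/197
merge 11/197 + 11/197 → 22/197
merge 12/197 + 13/197 → 25/197
merge 22/197 + 25/197 → 47/197
merge 47/197 + 48/197 → 95/197
merge 50/197 + 52/197 → 102/197
merge 95/197 + 102/197 → 1
L = 12/197 + 22/197 + 25/197 + 47/197 + 95/197 + 102/197 + 1 = 500/197 ≈ 2.538 bits/symbol.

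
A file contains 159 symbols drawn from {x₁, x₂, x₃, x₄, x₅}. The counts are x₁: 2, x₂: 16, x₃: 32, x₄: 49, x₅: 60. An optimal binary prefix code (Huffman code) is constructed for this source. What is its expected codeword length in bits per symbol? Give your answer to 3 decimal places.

Probabilities are the counts divided by 159.
Repeatedly combine the two least-probable nodes; the expected code length is the sum of the merged weights.
merge 2/159 + 16/159 → 6/53
merge 6/53 + 32/159 → 50/159
merge 49/159 + 50/159 → 33/53
merge 20/53 + 33/53 → 1
L = 6/53 + 50/159 + 33/53 + 1 = 326/159 ≈ 2.050 bits/symbol.

2.050 bits/symbol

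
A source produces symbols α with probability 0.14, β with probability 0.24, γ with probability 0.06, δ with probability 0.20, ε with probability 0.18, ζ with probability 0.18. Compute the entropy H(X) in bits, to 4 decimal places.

2.4898 bits

H = −Σ pᵢ log₂ pᵢ.
−0.14·log₂(0.14) = 0.3971
−0.24·log₂(0.24) = 0.4941
−0.06·log₂(0.06) = 0.2435
−0.20·log₂(0.20) = 0.4644
−0.18·log₂(0.18) = 0.4453
−0.18·log₂(0.18) = 0.4453
Sum ≈ 2.4898 → 2.4898 bits.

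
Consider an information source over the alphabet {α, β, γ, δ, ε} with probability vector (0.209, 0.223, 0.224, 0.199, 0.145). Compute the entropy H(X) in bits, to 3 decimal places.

H = −Σ pᵢ log₂ pᵢ.
−0.209·log₂(0.209) = 0.4720
−0.223·log₂(0.223) = 0.4828
−0.224·log₂(0.224) = 0.4835
−0.199·log₂(0.199) = 0.4635
−0.145·log₂(0.145) = 0.4040
Sum ≈ 2.3057 → 2.306 bits.

2.306 bits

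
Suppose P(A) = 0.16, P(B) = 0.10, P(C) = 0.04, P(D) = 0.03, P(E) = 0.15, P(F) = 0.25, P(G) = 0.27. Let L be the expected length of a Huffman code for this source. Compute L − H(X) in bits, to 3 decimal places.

0.037 bits

Entropy H = −Σ p log₂ p ≈ 2.5133 bits.
Huffman merges: 3/100+1/25→7/100; 7/100+1/10→17/100; 3/20+4/25→31/100; 17/100+1/4→21/50; 27/100+31/100→29/50; 21/50+29/50→1. L = 51/20 ≈ 2.5500.
L − H = 2.5500 − 2.5133 = 0.037 bits.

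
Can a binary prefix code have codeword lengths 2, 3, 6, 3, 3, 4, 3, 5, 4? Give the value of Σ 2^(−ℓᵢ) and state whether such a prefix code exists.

0.921875; yes

With common denominator 2^6 = 64: Σ 2^(−ℓᵢ) = 16/64 + 8/64 + 1/64 + 8/64 + 8/64 + 4/64 + 8/64 + 2/64 + 4/64 = 59/64 = 0.921875.
Kraft's inequality requires Σ ≤ 1; here Σ = 0.921875 ≤ 1, so such a prefix code exists.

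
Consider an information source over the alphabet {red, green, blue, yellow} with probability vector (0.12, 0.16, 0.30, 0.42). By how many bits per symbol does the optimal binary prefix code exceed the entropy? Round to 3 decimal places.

Entropy H = −Σ p log₂ p ≈ 1.8368 bits.
Huffman merges: 3/25+4/25→7/25; 7/25+3/10→29/50; 21/50+29/50→1. L = 93/50 ≈ 1.8600.
L − H = 1.8600 − 1.8368 = 0.023 bits.

0.023 bits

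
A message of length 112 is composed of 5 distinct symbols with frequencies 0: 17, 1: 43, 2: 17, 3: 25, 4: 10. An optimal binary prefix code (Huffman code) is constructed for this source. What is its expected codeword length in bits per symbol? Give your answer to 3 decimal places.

2.232 bits/symbol

Probabilities are the counts divided by 112.
Repeatedly combine the two least-probable nodes; the expected code length is the sum of the merged weights.
merge 5/56 + 17/112 → 27/112
merge 17/112 + 25/112 → 3/8
merge 27/112 + 3/8 → 69/112
merge 43/112 + 69/112 → 1
L = 27/112 + 3/8 + 69/112 + 1 = 125/56 ≈ 2.232 bits/symbol.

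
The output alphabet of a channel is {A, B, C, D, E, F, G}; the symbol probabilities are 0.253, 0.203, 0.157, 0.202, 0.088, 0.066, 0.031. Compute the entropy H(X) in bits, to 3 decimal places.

2.577 bits

H = −Σ pᵢ log₂ pᵢ.
−0.253·log₂(0.253) = 0.5016
−0.203·log₂(0.203) = 0.4670
−0.157·log₂(0.157) = 0.4194
−0.202·log₂(0.202) = 0.4661
−0.088·log₂(0.088) = 0.3086
−0.066·log₂(0.066) = 0.2588
−0.031·log₂(0.031) = 0.1554
Sum ≈ 2.5769 → 2.577 bits.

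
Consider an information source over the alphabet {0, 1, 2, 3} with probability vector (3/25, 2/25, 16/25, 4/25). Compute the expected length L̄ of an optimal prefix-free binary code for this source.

1.56 bits/symbol

Repeatedly combine the two least-probable nodes; the expected code length is the sum of the merged weights.
merge 2/25 + 3/25 → 1/5
merge 4/25 + 1/5 → 9/25
merge 9/25 + 16/25 → 1
L = 1/5 + 9/25 + 1 = 39/25 = 1.56 bits/symbol.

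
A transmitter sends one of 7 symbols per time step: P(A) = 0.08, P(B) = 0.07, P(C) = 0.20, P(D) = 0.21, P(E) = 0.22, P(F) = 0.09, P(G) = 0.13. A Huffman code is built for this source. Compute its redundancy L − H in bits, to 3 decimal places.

0.047 bits

Entropy H = −Σ p log₂ p ≈ 2.6731 bits.
Huffman merges: 7/100+2/25→3/20; 9/100+13/100→11/50; 3/20+1/5→7/20; 21/100+11/50→43/100; 11/50+7/20→57/100; 43/100+57/100→1. L = 68/25 ≈ 2.7200.
L − H = 2.7200 − 2.6731 = 0.047 bits.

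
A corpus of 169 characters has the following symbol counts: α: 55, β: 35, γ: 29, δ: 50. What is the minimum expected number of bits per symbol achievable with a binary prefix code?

2 bits/symbol

Probabilities are the counts divided by 169.
Repeatedly combine the two least-probable nodes; the expected code length is the sum of the merged weights.
merge 29/169 + 35/169 → 64/169
merge 50/169 + 55/169 → 105/169
merge 64/169 + 105/169 → 1
L = 64/169 + 105/169 + 1 = 2 bits/symbol.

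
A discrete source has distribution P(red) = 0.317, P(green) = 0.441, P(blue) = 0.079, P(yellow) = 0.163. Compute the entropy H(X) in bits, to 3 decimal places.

1.762 bits

H = −Σ pᵢ log₂ pᵢ.
−0.317·log₂(0.317) = 0.5254
−0.441·log₂(0.441) = 0.5209
−0.079·log₂(0.079) = 0.2893
−0.163·log₂(0.163) = 0.4266
Sum ≈ 1.7622 → 1.762 bits.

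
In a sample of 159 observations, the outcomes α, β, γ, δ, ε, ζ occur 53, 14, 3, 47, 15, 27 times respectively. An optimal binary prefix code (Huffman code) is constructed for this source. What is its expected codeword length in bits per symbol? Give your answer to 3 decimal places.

Probabilities are the counts divided by 159.
Repeatedly combine the two least-probable nodes; the expected code length is the sum of the merged weights.
merge 1/53 + 14/159 → 17/159
merge 5/53 + 17/159 → 32/159
merge 9/53 + 32/159 → 59/159
merge 47/159 + 1/3 → 100/159
merge 59/159 + 100/159 → 1
L = 17/159 + 32/159 + 59/159 + 100/159 + 1 = 367/159 ≈ 2.308 bits/symbol.

2.308 bits/symbol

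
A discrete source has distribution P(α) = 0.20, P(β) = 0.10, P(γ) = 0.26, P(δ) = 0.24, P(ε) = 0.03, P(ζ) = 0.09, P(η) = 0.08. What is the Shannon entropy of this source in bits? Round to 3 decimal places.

H = −Σ pᵢ log₂ pᵢ.
−0.20·log₂(0.20) = 0.4644
−0.10·log₂(0.10) = 0.3322
−0.26·log₂(0.26) = 0.5053
−0.24·log₂(0.24) = 0.4941
−0.03·log₂(0.03) = 0.1518
−0.09·log₂(0.09) = 0.3127
−0.08·log₂(0.08) = 0.2915
Sum ≈ 2.5519 → 2.552 bits.

2.552 bits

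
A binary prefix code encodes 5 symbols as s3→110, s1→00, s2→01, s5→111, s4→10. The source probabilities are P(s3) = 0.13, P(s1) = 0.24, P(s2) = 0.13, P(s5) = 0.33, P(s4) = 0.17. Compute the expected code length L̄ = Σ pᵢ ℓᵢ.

L̄ = Σ pᵢ·ℓᵢ = 0.13·3 + 0.24·2 + 0.13·2 + 0.33·3 + 0.17·2 = 2.46 bits/symbol.

2.46 bits/symbol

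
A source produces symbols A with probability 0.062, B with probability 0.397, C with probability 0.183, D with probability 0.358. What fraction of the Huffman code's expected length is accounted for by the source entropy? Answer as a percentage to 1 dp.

Entropy H = −Σ p log₂ p ≈ 1.7567 bits.
Huffman merges: 31/500+183/1000→49/200; 49/200+179/500→603/1000; 397/1000+603/1000→1. L = 231/125 ≈ 1.8480.
Efficiency = H/L = 1.7567/1.8480 = 95.1%.

95.1%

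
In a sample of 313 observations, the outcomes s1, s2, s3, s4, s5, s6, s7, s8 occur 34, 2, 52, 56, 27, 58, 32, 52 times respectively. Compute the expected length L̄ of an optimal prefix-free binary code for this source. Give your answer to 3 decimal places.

Probabilities are the counts divided by 313.
Repeatedly combine the two least-probable nodes; the expected code length is the sum of the merged weights.
merge 2/313 + 27/313 → 29/313
merge 29/313 + 32/313 → 61/313
merge 34/313 + 52/313 → 86/313
merge 52/313 + 56/313 → 108/313
merge 58/313 + 61/313 → 119/313
merge 86/313 + 108/313 → 194/313
merge 119/313 + 194/313 → 1
L = 29/313 + 61/313 + 86/313 + 108/313 + 119/313 + 194/313 + 1 = 910/313 ≈ 2.907 bits/symbol.

2.907 bits/symbol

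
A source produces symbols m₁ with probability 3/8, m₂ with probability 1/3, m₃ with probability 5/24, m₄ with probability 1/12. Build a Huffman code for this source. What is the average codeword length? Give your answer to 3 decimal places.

1.917 bits/symbol

Repeatedly combine the two least-probable nodes; the expected code length is the sum of the merged weights.
merge 1/12 + 5/24 → 7/24
merge 7/24 + 1/3 → 5/8
merge 3/8 + 5/8 → 1
L = 7/24 + 5/8 + 1 = 23/12 ≈ 1.917 bits/symbol.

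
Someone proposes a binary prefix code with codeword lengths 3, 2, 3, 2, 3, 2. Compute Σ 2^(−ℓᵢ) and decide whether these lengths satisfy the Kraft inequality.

With common denominator 2^3 = 8: Σ 2^(−ℓᵢ) = 1/8 + 2/8 + 1/8 + 2/8 + 1/8 + 2/8 = 9/8 = 1.125.
Kraft's inequality requires Σ ≤ 1; here Σ = 1.125 > 1, so no such prefix code exists.

1.125; no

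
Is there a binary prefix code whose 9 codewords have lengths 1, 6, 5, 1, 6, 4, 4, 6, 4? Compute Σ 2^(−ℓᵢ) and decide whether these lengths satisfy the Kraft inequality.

With common denominator 2^6 = 64: Σ 2^(−ℓᵢ) = 32/64 + 1/64 + 2/64 + 32/64 + 1/64 + 4/64 + 4/64 + 1/64 + 4/64 = 81/64 = 1.265625.
Kraft's inequality requires Σ ≤ 1; here Σ = 1.265625 > 1, so no such prefix code exists.

1.265625; no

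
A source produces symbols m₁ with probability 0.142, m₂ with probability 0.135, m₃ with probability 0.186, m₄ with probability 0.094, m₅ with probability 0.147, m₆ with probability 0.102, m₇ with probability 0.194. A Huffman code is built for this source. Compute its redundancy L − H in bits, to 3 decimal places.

0.043 bits

Entropy H = −Σ p log₂ p ≈ 2.7634 bits.
Huffman merges: 47/500+51/500→49/250; 27/200+71/500→277/1000; 147/1000+93/500→333/1000; 97/500+49/250→39/100; 277/1000+333/1000→61/100; 39/100+61/100→1. L = 1403/500 ≈ 2.8060.
L − H = 2.8060 − 2.7634 = 0.043 bits.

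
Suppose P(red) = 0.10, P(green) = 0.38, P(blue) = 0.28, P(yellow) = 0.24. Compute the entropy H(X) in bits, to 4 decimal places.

H = −Σ pᵢ log₂ pᵢ.
−0.10·log₂(0.10) = 0.3322
−0.38·log₂(0.38) = 0.5305
−0.28·log₂(0.28) = 0.5142
−0.24·log₂(0.24) = 0.4941
Sum ≈ 1.8710 → 1.8710 bits.

1.8710 bits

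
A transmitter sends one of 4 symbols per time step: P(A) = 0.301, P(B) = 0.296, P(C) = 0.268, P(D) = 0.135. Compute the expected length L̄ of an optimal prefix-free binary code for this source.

2 bits/symbol

Repeatedly combine the two least-probable nodes; the expected code length is the sum of the merged weights.
merge 27/200 + 67/250 → 403/1000
merge 37/125 + 301/1000 → 597/1000
merge 403/1000 + 597/1000 → 1
L = 403/1000 + 597/1000 + 1 = 2 bits/symbol.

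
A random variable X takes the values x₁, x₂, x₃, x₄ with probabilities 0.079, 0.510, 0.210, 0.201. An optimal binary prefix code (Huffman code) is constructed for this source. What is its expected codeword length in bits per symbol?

1.77 bits/symbol

Repeatedly combine the two least-probable nodes; the expected code length is the sum of the merged weights.
merge 79/1000 + 201/1000 → 7/25
merge 21/100 + 7/25 → 49/100
merge 49/100 + 51/100 → 1
L = 7/25 + 49/100 + 1 = 177/100 = 1.77 bits/symbol.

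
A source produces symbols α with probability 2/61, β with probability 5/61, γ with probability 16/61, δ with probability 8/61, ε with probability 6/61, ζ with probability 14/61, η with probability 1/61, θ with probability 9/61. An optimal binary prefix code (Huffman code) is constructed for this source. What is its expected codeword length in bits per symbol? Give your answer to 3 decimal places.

Repeatedly combine the two least-probable nodes; the expected code length is the sum of the merged weights.
merge 1/61 + 2/61 → 3/61
merge 3/61 + 5/61 → 8/61
merge 6/61 + 8/61 → 14/61
merge 8/61 + 9/61 → 17/61
merge 14/61 + 14/61 → 28/61
merge 16/61 + 17/61 → 33/61
merge 28/61 + 33/61 → 1
L = 3/61 + 8/61 + 14/61 + 17/61 + 28/61 + 33/61 + 1 = 164/61 ≈ 2.689 bits/symbol.

2.689 bits/symbol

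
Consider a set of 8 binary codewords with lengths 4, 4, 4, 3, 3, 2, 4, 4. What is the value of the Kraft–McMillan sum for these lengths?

With common denominator 2^4 = 16: Σ 2^(−ℓᵢ) = 1/16 + 1/16 + 1/16 + 2/16 + 2/16 + 4/16 + 1/16 + 1/16 = 13/16 = 0.8125.

0.8125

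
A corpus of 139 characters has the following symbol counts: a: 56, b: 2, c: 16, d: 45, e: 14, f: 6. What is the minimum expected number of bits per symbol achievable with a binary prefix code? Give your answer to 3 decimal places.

2.086 bits/symbol

Probabilities are the counts divided by 139.
Repeatedly combine the two least-probable nodes; the expected code length is the sum of the merged weights.
merge 2/139 + 6/139 → 8/139
merge 8/139 + 14/139 → 22/139
merge 16/139 + 22/139 → 38/139
merge 38/139 + 45/139 → 83/139
merge 56/139 + 83/139 → 1
L = 8/139 + 22/139 + 38/139 + 83/139 + 1 = 290/139 ≈ 2.086 bits/symbol.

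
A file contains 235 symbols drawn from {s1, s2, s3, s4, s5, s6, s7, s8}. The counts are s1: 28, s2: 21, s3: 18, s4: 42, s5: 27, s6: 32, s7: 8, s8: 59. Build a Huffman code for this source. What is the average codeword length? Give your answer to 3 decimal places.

Probabilities are the counts divided by 235.
Repeatedly combine the two least-probable nodes; the expected code length is the sum of the merged weights.
merge 8/235 + 18/235 → 26/235
merge 21/235 + 26/235 → 1/5
merge 27/235 + 28/235 → 11/47
merge 32/235 + 42/235 → 74/235
merge 1/5 + 11/47 → 102/235
merge 59/235 + 74/235 → 133/235
merge 102/235 + 133/235 → 1
L = 26/235 + 1/5 + 11/47 + 74/235 + 102/235 + 133/235 + 1 = 672/235 ≈ 2.860 bits/symbol.

2.860 bits/symbol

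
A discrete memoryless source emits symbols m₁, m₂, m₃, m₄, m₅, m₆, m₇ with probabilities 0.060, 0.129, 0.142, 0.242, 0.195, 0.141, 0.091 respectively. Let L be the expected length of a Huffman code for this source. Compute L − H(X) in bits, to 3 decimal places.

Entropy H = −Σ p log₂ p ≈ 2.6930 bits.
Huffman merges: 3/50+91/1000→151/1000; 129/1000+141/1000→27/100; 71/500+151/1000→293/1000; 39/200+121/500→437/1000; 27/100+293/1000→563/1000; 437/1000+563/1000→1. L = 1357/500 ≈ 2.7140.
L − H = 2.7140 − 2.6930 = 0.021 bits.

0.021 bits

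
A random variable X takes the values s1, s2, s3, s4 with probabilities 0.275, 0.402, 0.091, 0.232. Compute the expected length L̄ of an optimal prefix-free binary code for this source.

Repeatedly combine the two least-probable nodes; the expected code length is the sum of the merged weights.
merge 91/1000 + 29/125 → 323/1000
merge 11/40 + 323/1000 → 299/500
merge 201/500 + 299/500 → 1
L = 323/1000 + 299/500 + 1 = 1921/1000 = 1.921 bits/symbol.

1.921 bits/symbol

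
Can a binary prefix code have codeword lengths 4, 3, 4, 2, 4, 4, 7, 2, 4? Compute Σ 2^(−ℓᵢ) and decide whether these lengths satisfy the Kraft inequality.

0.9453125; yes

With common denominator 2^7 = 128: Σ 2^(−ℓᵢ) = 8/128 + 16/128 + 8/128 + 32/128 + 8/128 + 8/128 + 1/128 + 32/128 + 8/128 = 121/128 = 0.9453125.
Kraft's inequality requires Σ ≤ 1; here Σ = 0.9453125 ≤ 1, so such a prefix code exists.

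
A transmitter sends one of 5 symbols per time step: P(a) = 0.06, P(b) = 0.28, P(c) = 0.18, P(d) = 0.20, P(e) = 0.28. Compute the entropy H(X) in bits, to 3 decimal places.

H = −Σ pᵢ log₂ pᵢ.
−0.06·log₂(0.06) = 0.2435
−0.28·log₂(0.28) = 0.5142
−0.18·log₂(0.18) = 0.4453
−0.20·log₂(0.20) = 0.4644
−0.28·log₂(0.28) = 0.5142
Sum ≈ 2.1817 → 2.182 bits.

2.182 bits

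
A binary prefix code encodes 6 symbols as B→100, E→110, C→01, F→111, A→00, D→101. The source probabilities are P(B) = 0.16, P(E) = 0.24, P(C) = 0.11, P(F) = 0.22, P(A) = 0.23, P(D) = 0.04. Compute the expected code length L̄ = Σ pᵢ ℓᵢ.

L̄ = Σ pᵢ·ℓᵢ = 0.16·3 + 0.24·3 + 0.11·2 + 0.22·3 + 0.23·2 + 0.04·3 = 2.66 bits/symbol.

2.66 bits/symbol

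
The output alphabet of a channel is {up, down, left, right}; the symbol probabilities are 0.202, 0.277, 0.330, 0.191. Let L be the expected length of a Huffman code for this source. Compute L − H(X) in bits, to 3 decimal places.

Entropy H = −Σ p log₂ p ≈ 1.9631 bits.
Huffman merges: 191/1000+101/500→393/1000; 277/1000+33/100→607/1000; 393/1000+607/1000→1. L = 2 ≈ 2.0000.
L − H = 2.0000 − 1.9631 = 0.037 bits.

0.037 bits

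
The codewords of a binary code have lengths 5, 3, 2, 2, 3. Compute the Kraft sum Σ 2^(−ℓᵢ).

0.78125

With common denominator 2^5 = 32: Σ 2^(−ℓᵢ) = 1/32 + 4/32 + 8/32 + 8/32 + 4/32 = 25/32 = 0.78125.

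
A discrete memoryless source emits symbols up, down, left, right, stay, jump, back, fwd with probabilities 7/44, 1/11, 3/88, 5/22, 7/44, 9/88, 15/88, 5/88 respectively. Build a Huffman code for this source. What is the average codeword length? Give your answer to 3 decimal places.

2.864 bits/symbol

Repeatedly combine the two least-probable nodes; the expected code length is the sum of the merged weights.
merge 3/88 + 5/88 → 1/11
merge 1/11 + 1/11 → 2/11
merge 9/88 + 7/44 → 23/88
merge 7/44 + 15/88 → 29/88
merge 2/11 + 5/22 → 9/22
merge 23/88 + 29/88 → 13/22
merge 9/22 + 13/22 → 1
L = 1/11 + 2/11 + 23/88 + 29/88 + 9/22 + 13/22 + 1 = 63/22 ≈ 2.864 bits/symbol.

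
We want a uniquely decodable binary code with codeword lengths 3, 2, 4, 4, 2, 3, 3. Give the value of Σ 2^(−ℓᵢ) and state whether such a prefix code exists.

1; yes

With common denominator 2^4 = 16: Σ 2^(−ℓᵢ) = 2/16 + 4/16 + 1/16 + 1/16 + 4/16 + 2/16 + 2/16 = 16/16 = 1.
Kraft's inequality requires Σ ≤ 1; here Σ = 1 ≤ 1, so such a prefix code exists.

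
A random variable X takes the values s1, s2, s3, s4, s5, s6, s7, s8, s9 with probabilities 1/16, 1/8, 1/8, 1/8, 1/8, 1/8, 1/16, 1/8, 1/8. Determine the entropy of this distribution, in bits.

3.125 bits

Each probability is a power of 1/2, so log₂(1/p) is an integer.
H = Σ p·log₂(1/p) = 1/16·4 + 1/8·3 + 1/8·3 + 1/8·3 + 1/8·3 + 1/8·3 + 1/16·4 + 1/8·3 + 1/8·3 = 3.125 bits.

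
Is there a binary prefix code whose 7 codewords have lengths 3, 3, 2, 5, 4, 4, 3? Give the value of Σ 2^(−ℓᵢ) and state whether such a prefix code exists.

With common denominator 2^5 = 32: Σ 2^(−ℓᵢ) = 4/32 + 4/32 + 8/32 + 1/32 + 2/32 + 2/32 + 4/32 = 25/32 = 0.78125.
Kraft's inequality requires Σ ≤ 1; here Σ = 0.78125 ≤ 1, so such a prefix code exists.

0.78125; yes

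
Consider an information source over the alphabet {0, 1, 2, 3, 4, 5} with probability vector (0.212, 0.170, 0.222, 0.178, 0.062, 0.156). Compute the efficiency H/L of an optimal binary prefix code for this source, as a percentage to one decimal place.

Entropy H = −Σ p log₂ p ≈ 2.5011 bits.
Huffman merges: 31/500+39/250→109/500; 17/100+89/500→87/250; 53/250+109/500→43/100; 111/500+87/250→57/100; 43/100+57/100→1. L = 1283/500 ≈ 2.5660.
Efficiency = H/L = 2.5011/2.5660 = 97.5%.

97.5%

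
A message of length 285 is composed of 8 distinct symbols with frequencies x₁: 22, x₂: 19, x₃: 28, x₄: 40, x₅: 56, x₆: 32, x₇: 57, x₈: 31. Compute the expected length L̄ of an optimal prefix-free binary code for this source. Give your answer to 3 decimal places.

2.944 bits/symbol

Probabilities are the counts divided by 285.
Repeatedly combine the two least-probable nodes; the expected code length is the sum of the merged weights.
merge 1/15 + 22/285 → 41/285
merge 28/285 + 31/285 → 59/285
merge 32/285 + 8/57 → 24/95
merge 41/285 + 56/285 → 97/285
merge 1/5 + 59/285 → 116/285
merge 24/95 + 97/285 → 169/285
merge 116/285 + 169/285 → 1
L = 41/285 + 59/285 + 24/95 + 97/285 + 116/285 + 169/285 + 1 = 839/285 ≈ 2.944 bits/symbol.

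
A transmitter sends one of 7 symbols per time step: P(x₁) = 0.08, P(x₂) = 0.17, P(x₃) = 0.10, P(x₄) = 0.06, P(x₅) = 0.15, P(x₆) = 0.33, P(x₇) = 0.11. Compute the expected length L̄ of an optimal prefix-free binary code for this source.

Repeatedly combine the two least-probable nodes; the expected code length is the sum of the merged weights.
merge 3/50 + 2/25 → 7/50
merge 1/10 + 11/100 → 21/100
merge 7/50 + 3/20 → 29/100
merge 17/100 + 21/100 → 19/50
merge 29/100 + 33/100 → 31/50
merge 19/50 + 31/50 → 1
L = 7/50 + 21/100 + 29/100 + 19/50 + 31/50 + 1 = 66/25 = 2.64 bits/symbol.

2.64 bits/symbol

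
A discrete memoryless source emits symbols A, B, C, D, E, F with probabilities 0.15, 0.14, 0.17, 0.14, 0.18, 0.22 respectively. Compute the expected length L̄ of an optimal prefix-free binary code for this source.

Repeatedly combine the two least-probable nodes; the expected code length is the sum of the merged weights.
merge 7/50 + 7/50 → 7/25
merge 3/20 + 17/100 → 8/25
merge 9/50 + 11/50 → 2/5
merge 7/25 + 8/25 → 3/5
merge 2/5 + 3/5 → 1
L = 7/25 + 8/25 + 2/5 + 3/5 + 1 = 13/5 = 2.6 bits/symbol.

2.6 bits/symbol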